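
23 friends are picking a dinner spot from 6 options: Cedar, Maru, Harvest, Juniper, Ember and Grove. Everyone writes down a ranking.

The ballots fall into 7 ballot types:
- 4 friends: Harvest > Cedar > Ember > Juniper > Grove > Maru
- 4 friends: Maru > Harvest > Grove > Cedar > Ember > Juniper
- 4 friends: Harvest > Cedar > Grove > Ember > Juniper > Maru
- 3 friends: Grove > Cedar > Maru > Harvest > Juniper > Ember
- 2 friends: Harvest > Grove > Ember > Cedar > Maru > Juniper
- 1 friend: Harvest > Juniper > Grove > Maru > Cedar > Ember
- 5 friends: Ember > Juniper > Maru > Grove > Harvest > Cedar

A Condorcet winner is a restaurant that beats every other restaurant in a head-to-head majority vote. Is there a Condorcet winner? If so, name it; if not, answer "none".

none

Pairwise majorities:
Cedar–Maru: Cedar 13–10.
Cedar vs Harvest: Harvest, 20–3.
Cedar vs Juniper: Cedar wins 17–6.
Cedar–Ember: Cedar 16–7.
Cedar vs Grove: Grove, 15–8.
Maru vs Harvest: Maru, 12–11.
Maru vs Juniper: Juniper, 14–9.
Maru vs Ember: Ember wins 15–8.
Maru vs Grove: Grove, 14–9.
Harvest vs Juniper: Harvest, 18–5.
Harvest–Ember: Harvest 18–5.
Harvest–Grove: Harvest 15–8.
Juniper–Ember: Ember 19–4.
Juniper–Grove: Grove 13–10.
Ember–Grove: Grove 14–9.
Every restaurant loses at least once (Cedar loses to Harvest; Maru loses to Cedar; Harvest loses to Maru; Juniper loses to Cedar; Ember loses to Cedar; Grove loses to Harvest). The majority relation contains the cycle Cedar beats Maru beats Harvest beats Cedar, so there is no Condorcet winner.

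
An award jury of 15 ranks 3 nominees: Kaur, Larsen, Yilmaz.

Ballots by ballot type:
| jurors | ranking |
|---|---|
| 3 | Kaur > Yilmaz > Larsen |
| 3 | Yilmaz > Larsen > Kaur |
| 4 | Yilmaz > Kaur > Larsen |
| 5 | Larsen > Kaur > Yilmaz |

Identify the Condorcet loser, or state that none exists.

Head-to-head results (15 jurors):
Kaur vs Larsen: 3+4 = 7 for Kaur, 8 for Larsen — Larsen by 8–7.
Kaur–Yilmaz: Kaur 8–7.
Larsen vs Yilmaz: Yilmaz wins 10–5.
Each nominee has at least one pairwise win (Kaur beats Yilmaz; Larsen beats Kaur; Yilmaz beats Larsen) — no Condorcet loser.

none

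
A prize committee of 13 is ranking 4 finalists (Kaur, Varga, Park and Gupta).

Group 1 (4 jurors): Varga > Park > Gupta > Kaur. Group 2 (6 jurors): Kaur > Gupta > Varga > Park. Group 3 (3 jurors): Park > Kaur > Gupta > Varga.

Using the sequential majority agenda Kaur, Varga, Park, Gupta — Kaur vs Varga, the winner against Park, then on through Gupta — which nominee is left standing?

Park

Round 1: Kaur vs Varga — 9–4, Kaur advances.
Round 2: Kaur vs Park — 6–7, Park advances.
Round 3: Park vs Gupta — 7–6, Park advances.
Park survives the agenda.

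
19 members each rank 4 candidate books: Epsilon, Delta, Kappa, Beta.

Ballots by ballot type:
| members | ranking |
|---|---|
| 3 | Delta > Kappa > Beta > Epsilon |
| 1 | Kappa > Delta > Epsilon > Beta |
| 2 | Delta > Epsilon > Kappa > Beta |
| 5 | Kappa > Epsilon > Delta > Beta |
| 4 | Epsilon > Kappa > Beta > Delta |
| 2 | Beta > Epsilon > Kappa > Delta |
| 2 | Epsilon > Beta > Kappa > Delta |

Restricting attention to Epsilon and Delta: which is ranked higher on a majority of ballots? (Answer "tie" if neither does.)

Epsilon

Ballots ranking Epsilon above Delta: 5 + 4 + 2 + 2 = 13.
Ballots ranking Delta above Epsilon: 19 − 13 = 6.
Epsilon wins the head-to-head 13–6.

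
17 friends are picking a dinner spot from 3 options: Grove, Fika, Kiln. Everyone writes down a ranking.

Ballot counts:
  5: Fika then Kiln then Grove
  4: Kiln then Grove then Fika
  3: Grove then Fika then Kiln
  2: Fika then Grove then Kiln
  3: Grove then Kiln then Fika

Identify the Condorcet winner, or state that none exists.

none

Pairwise majorities:
Grove vs Fika: 10 to 7, Grove.
Grove vs Kiln: Grove is ranked higher on 3+2+3 = 8 ballots, Kiln on 9. Kiln wins 9–8.
Fika vs Kiln: Fika is ranked higher on 5+3+2 = 10 ballots, Kiln on 7. Fika wins 10–7.
Each restaurant drops at least one matchup (Grove loses to Kiln; Fika loses to Grove; Kiln loses to Fika); the cycle Grove beats Fika beats Kiln beats Grove rules out a Condorcet winner.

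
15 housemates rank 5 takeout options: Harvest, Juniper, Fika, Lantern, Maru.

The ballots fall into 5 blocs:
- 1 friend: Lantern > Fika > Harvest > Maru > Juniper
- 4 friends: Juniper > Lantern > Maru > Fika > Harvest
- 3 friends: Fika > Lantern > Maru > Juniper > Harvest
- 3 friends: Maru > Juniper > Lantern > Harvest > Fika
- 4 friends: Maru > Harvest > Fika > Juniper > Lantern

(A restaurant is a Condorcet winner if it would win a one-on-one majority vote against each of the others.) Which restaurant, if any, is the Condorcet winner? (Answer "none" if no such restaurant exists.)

Check each pair by majority over 15 ballots:
Harvest vs Juniper: Juniper, 10–5.
Harvest vs Fika: Fika, 8–7.
Harvest vs Lantern: Lantern, 11–4.
Harvest vs Maru: Maru, 14–1.
Juniper vs Fika: Fika wins 8–7.
Juniper vs Lantern: Juniper, 11–4.
Juniper–Maru: Maru 11–4.
Fika vs Lantern: Lantern, 8–7.
Fika vs Maru: Maru wins 11–4.
Lantern vs Maru: Lantern wins 8–7.
Each restaurant drops at least one matchup (Harvest loses to Juniper; Juniper loses to Fika; Fika loses to Lantern; Lantern loses to Juniper; Maru loses to Lantern); the cycle Juniper > Lantern > Fika > Juniper rules out a Condorcet winner.

none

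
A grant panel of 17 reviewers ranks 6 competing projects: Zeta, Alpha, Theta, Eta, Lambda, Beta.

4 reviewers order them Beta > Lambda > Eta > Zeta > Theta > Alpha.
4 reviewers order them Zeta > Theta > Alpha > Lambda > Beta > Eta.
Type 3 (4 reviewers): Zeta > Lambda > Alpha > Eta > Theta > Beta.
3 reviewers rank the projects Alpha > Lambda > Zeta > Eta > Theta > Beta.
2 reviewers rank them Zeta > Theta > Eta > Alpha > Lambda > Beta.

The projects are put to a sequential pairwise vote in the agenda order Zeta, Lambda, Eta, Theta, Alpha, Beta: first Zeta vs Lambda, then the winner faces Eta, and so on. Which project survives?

Zeta

Round 1: Zeta vs Lambda — 10–7, Zeta advances.
Round 2: Zeta vs Eta — 13–4, Zeta advances.
Round 3: Zeta vs Theta — 17–0, Zeta advances.
Round 4: Zeta vs Alpha — 14–3, Zeta advances.
Round 5: Zeta vs Beta — 13–4, Zeta advances.
Zeta survives the agenda.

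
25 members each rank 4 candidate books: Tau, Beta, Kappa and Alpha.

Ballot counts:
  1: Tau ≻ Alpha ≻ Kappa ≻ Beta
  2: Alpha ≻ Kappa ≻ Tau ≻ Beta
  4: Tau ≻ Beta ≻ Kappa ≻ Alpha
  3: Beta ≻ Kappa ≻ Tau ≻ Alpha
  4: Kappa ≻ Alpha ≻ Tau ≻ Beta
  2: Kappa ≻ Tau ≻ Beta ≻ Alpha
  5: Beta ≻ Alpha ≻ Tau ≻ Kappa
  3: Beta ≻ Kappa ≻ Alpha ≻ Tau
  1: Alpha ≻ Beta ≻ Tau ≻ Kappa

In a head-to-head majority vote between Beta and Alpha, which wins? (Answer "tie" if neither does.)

Ballots ranking Beta above Alpha: 4 + 3 + 2 + 5 + 3 = 17.
Ballots ranking Alpha above Beta: 25 − 17 = 8.
Beta wins the head-to-head 17–8.

Beta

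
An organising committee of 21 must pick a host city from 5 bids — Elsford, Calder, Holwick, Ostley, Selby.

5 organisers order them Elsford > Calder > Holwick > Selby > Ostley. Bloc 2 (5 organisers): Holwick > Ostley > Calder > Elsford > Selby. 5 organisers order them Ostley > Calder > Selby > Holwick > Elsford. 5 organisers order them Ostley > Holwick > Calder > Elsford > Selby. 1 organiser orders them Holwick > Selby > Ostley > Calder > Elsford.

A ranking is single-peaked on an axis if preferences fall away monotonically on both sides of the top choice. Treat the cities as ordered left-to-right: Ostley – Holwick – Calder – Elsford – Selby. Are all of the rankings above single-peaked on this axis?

Axis positions: Ostley=1, Holwick=2, Calder=3, Elsford=4, Selby=5.
Bloc 1 (peak Elsford at position 4): ranking walks positions 4-3-2-5-1, expanding outward from the peak — single-peaked.
Bloc 2 (peak Holwick at position 2): ranking walks positions 2-1-3-4-5, expanding outward from the peak — single-peaked.
Bloc 3: ranking walks positions 1-3-5-2-4; Calder is ranked above Holwick even though Holwick lies between Calder and the peak Ostley on the axis — preferences dip and rise again. Not single-peaked.
Bloc 4 (peak Ostley at position 1): ranking walks positions 1-2-3-4-5, expanding outward from the peak — single-peaked.
Bloc 5: ranking walks positions 2-5-1-3-4; Selby is ranked above Calder even though Calder lies between Selby and the peak Holwick on the axis — preferences dip and rise again. Not single-peaked.
Bloc 3 violates single-peakedness, so the profile is not single-peaked on this axis.

no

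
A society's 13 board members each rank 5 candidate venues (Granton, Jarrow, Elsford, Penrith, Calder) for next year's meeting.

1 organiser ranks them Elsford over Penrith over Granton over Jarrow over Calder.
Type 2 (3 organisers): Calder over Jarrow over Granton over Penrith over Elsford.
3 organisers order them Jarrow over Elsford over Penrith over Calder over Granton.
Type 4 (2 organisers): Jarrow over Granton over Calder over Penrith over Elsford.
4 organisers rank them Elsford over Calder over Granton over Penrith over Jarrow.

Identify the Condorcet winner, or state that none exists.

Head-to-head results (13 organisers):
Granton vs Jarrow: Granton is ranked higher on 1+4 = 5 ballots, Jarrow on 8. Jarrow wins 8–5.
Granton vs Elsford: 3+2 = 5 for Granton, 8 for Elsford — Elsford by 8–5.
Granton vs Penrith: 3+2+4 = 9 for Granton, 4 for Penrith — Granton by 9–4.
Granton vs Calder: Granton preferred on 1+2 = 3 ballots; Calder wins 10–3.
Jarrow vs Elsford: 8 to 5, Jarrow.
Jarrow vs Penrith: Jarrow preferred on 3+3+2 = 8 ballots; Jarrow wins 8–5.
Jarrow vs Calder: Jarrow preferred on 1+3+2 = 6 ballots; Calder wins 7–6.
Elsford vs Penrith: Elsford is ranked higher on 1+3+4 = 8 ballots, Penrith on 5. Elsford wins 8–5.
Elsford vs Calder: 1+3+4 = 8 for Elsford, 5 for Calder — Elsford by 8–5.
Penrith vs Calder: 1+3 = 4 for Penrith, 9 for Calder — Calder by 9–4.
Every city loses at least once (Granton loses to Jarrow; Jarrow loses to Calder; Elsford loses to Jarrow; Penrith loses to Granton; Calder loses to Elsford). The majority relation contains the cycle Jarrow > Elsford > Calder > Jarrow, so there is no Condorcet winner.

none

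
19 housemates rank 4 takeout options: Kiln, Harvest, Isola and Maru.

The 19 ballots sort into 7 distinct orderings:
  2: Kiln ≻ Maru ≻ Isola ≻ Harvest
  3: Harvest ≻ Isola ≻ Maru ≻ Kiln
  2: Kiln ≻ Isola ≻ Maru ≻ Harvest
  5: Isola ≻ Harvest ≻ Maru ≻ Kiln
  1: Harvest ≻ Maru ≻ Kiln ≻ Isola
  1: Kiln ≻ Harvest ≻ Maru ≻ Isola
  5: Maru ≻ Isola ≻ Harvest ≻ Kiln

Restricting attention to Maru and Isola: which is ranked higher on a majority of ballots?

Ballots ranking Maru above Isola: 2 + 1 + 1 + 5 = 9.
Ballots ranking Isola above Maru: 19 − 9 = 10.
Isola wins the head-to-head 10–9.

Isola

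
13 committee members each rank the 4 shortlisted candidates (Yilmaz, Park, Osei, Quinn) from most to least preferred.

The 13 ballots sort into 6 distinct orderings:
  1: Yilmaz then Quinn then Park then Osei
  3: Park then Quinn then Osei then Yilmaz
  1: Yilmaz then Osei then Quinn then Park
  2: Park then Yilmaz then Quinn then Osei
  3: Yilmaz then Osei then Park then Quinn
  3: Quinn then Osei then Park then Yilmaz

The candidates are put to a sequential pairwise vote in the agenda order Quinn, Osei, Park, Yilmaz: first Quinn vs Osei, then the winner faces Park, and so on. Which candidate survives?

Round 1: Quinn vs Osei — 9–4, Quinn advances.
Round 2: Quinn vs Park — 5–8, Park advances.
Round 3: Park vs Yilmaz — 8–5, Park advances.
The agenda winner is Park.

Park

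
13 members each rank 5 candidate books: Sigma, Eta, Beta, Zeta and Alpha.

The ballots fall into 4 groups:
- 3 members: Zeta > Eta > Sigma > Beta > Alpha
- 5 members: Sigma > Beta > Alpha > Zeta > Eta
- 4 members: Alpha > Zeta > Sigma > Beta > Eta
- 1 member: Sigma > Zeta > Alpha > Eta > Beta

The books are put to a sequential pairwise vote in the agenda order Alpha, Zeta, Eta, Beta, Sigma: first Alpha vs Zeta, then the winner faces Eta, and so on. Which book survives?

Round 1: Alpha vs Zeta — 9–4, Alpha advances.
Round 2: Alpha vs Eta — 10–3, Alpha advances.
Round 3: Alpha vs Beta — 5–8, Beta advances.
Round 4: Beta vs Sigma — 0–13, Sigma advances.
The agenda winner is Sigma.

Sigma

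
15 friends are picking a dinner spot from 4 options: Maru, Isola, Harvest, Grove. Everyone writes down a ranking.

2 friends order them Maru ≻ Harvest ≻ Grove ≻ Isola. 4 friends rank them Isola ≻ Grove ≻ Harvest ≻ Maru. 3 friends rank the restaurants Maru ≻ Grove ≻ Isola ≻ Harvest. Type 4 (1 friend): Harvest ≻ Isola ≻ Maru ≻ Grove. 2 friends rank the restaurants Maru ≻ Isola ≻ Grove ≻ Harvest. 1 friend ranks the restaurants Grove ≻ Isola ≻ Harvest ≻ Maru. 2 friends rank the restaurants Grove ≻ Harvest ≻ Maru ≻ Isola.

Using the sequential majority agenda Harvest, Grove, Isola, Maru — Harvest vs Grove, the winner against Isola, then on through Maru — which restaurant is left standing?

Round 1: Harvest vs Grove — 3–12, Grove advances.
Round 2: Grove vs Isola — 8–7, Grove advances.
Round 3: Grove vs Maru — 7–8, Maru advances.
The agenda winner is Maru.

Maru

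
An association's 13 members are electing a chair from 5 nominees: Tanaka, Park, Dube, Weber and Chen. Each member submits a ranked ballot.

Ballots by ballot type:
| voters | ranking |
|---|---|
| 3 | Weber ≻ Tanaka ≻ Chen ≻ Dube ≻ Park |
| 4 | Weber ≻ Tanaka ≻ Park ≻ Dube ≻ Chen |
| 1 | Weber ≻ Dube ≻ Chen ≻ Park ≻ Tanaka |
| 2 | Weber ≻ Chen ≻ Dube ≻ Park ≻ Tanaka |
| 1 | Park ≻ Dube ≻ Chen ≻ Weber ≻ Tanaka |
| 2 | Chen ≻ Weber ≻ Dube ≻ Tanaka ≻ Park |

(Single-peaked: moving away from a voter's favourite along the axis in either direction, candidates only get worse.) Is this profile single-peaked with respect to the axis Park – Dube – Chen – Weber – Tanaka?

no

Axis positions: Park=1, Dube=2, Chen=3, Weber=4, Tanaka=5.
Ballot type 1 (peak Weber at position 4): ranking walks positions 4-5-3-2-1, expanding outward from the peak — single-peaked.
Ballot type 2: ranking walks positions 4-5-1-2-3; Park is ranked above Chen even though Chen lies between Park and the peak Weber on the axis — preferences dip and rise again. Not single-peaked.
Ballot type 3: ranking walks positions 4-2-3-1-5; Dube is ranked above Chen even though Chen lies between Dube and the peak Weber on the axis — preferences dip and rise again. Not single-peaked.
Ballot type 4 (peak Weber at position 4): ranking walks positions 4-3-2-1-5, expanding outward from the peak — single-peaked.
Ballot type 5 (peak Park at position 1): ranking walks positions 1-2-3-4-5, expanding outward from the peak — single-peaked.
Ballot type 6 (peak Chen at position 3): ranking walks positions 3-4-2-5-1, expanding outward from the peak — single-peaked.
Ballot type 2 violates single-peakedness, so the profile is not single-peaked on this axis.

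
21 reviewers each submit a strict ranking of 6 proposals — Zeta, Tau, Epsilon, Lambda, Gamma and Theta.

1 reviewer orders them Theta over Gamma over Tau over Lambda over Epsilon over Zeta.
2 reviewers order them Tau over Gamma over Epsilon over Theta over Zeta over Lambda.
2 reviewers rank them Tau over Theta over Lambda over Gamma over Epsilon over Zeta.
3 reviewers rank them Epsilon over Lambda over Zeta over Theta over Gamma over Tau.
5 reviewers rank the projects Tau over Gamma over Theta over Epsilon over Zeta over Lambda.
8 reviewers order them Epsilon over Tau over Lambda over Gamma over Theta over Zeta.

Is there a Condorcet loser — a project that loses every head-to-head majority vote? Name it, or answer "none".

Zeta

Head-to-head results (21 reviewers):
Zeta vs Tau: Zeta is ranked higher on 3 ballots, Tau on 18. Tau wins 18–3.
Zeta vs Epsilon: 0 for Zeta, 21 for Epsilon — Epsilon by 21–0.
Zeta vs Lambda: 7 to 14, Lambda.
Zeta vs Gamma: Zeta preferred on 3 ballots; Gamma wins 18–3.
Zeta vs Theta: Theta wins 18–3.
Tau vs Epsilon: 1+2+2+5 = 10 for Tau, 11 for Epsilon — Epsilon by 11–10.
Tau vs Lambda: Tau preferred on 1+2+2+5+8 = 18 ballots; Tau wins 18–3.
Tau vs Gamma: Tau wins 17–4.
Tau vs Theta: Tau preferred on 2+2+5+8 = 17 ballots; Tau wins 17–4.
Epsilon vs Lambda: Epsilon is ranked higher on 2+3+5+8 = 18 ballots, Lambda on 3. Epsilon wins 18–3.
Epsilon vs Gamma: Epsilon preferred on 3+8 = 11 ballots; Epsilon wins 11–10.
Epsilon vs Theta: Epsilon preferred on 2+3+8 = 13 ballots; Epsilon wins 13–8.
Lambda vs Gamma: Lambda wins 13–8.
Lambda vs Theta: 3+8 = 11 for Lambda, 10 for Theta — Lambda by 11–10.
Gamma vs Theta: 2+5+8 = 15 for Gamma, 6 for Theta — Gamma by 15–6.
Zeta is beaten in every head-to-head and is the Condorcet loser.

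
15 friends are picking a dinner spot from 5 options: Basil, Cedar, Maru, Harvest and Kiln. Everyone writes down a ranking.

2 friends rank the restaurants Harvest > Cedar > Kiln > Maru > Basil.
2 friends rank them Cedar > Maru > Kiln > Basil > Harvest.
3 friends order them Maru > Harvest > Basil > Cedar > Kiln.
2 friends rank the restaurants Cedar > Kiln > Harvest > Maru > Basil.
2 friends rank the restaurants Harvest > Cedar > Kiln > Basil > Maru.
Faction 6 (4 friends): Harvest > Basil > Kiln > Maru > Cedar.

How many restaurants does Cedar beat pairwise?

3

Cedar against each rival (15 friends):
Cedar vs Basil: Cedar is ranked higher on 2+2+2+2 = 8 ballots, Basil on 7. Cedar wins 8–7.
Cedar vs Maru: Cedar, 8–7.
Cedar vs Harvest: Harvest, 11–4.
Cedar vs Kiln: Cedar is ranked higher on 2+2+3+2+2 = 11 ballots, Kiln on 4. Cedar wins 11–4.
Cedar beats Basil, Maru, Kiln; loses to Harvest — 3 pairwise wins.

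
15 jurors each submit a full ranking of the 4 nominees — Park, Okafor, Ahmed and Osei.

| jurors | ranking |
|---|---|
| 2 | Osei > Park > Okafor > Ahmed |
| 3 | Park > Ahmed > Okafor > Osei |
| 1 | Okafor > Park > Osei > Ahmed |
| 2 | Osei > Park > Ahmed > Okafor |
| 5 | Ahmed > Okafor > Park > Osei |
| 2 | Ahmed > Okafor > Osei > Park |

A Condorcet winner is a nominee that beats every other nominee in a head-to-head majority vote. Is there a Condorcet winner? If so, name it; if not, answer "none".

none

Check each pair by majority over 15 ballots:
Park–Okafor: Okafor 8–7.
Park–Ahmed: Park 8–7.
Park–Osei: Park 9–6.
Okafor vs Ahmed: Ahmed, 12–3.
Okafor vs Osei: Okafor, 11–4.
Ahmed vs Osei: Ahmed, 10–5.
Each nominee drops at least one matchup (Park loses to Okafor; Okafor loses to Ahmed; Ahmed loses to Park; Osei loses to Park); the cycle Park > Ahmed > Okafor > Park rules out a Condorcet winner.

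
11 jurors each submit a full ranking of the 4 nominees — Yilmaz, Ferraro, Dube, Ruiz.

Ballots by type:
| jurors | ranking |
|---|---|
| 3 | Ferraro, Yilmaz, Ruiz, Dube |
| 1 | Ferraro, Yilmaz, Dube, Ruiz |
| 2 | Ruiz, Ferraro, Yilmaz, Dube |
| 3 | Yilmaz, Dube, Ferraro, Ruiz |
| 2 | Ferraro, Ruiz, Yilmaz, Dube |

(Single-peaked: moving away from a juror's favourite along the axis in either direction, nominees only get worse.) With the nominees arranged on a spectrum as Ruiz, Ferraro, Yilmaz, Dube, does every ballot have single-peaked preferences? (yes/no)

Axis positions: Ruiz=1, Ferraro=2, Yilmaz=3, Dube=4.
Type 1 (peak Ferraro at position 2): ranking walks positions 2-3-1-4, expanding outward from the peak — single-peaked.
Type 2 (peak Ferraro at position 2): ranking walks positions 2-3-4-1, expanding outward from the peak — single-peaked.
Type 3 (peak Ruiz at position 1): ranking walks positions 1-2-3-4, expanding outward from the peak — single-peaked.
Type 4 (peak Yilmaz at position 3): ranking walks positions 3-4-2-1, expanding outward from the peak — single-peaked.
Type 5 (peak Ferraro at position 2): ranking walks positions 2-1-3-4, expanding outward from the peak — single-peaked.
Every ranking is single-peaked on this axis.

yes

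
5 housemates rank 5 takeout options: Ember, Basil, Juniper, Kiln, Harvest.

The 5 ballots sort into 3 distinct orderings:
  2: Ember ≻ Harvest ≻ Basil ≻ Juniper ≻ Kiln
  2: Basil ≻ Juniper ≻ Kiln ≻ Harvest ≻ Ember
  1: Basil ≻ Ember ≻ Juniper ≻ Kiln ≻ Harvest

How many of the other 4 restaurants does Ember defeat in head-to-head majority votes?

Ember against each rival (5 friends):
Ember vs Basil: 2 to 3, Basil.
Ember–Juniper: Ember 3–2.
Ember vs Kiln: Ember preferred on 2+1 = 3 ballots; Ember wins 3–2.
Ember vs Harvest: 2+1 = 3 for Ember, 2 for Harvest — Ember by 3–2.
Ember beats Juniper, Kiln, Harvest; loses to Basil — 3 pairwise wins.

3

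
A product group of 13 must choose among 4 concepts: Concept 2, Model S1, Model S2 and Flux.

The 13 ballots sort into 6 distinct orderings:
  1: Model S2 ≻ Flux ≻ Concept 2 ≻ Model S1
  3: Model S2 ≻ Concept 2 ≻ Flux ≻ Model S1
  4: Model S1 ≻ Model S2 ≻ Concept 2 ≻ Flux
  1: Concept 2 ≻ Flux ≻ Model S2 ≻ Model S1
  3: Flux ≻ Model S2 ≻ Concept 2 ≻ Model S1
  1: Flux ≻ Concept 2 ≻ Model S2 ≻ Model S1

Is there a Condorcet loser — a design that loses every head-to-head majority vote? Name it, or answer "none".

Model S1

Head-to-head results (13 engineers):
Concept 2 vs Model S1: Concept 2 wins 9–4.
Concept 2 vs Model S2: 2 to 11, Model S2.
Concept 2 vs Flux: Concept 2 preferred on 3+4+1 = 8 ballots; Concept 2 wins 8–5.
Model S1 vs Model S2: 4 for Model S1, 9 for Model S2 — Model S2 by 9–4.
Model S1 vs Flux: Flux, 9–4.
Model S2–Flux: Model S2 8–5.
Model S1 is beaten in every head-to-head and is the Condorcet loser.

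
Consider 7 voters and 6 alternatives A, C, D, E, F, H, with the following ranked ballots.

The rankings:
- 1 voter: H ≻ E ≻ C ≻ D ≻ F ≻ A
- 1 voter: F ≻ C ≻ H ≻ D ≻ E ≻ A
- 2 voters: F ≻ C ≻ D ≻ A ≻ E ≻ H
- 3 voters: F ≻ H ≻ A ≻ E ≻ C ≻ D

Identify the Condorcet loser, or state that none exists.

Head-to-head results (7 voters):
A vs C: 3 for A, 4 for C — C by 4–3.
A–D: D 4–3.
A vs E: A wins 5–2.
A vs F: F wins 7–0.
A vs H: A is ranked higher on 2 ballots, H on 5. H wins 5–2.
C vs D: C preferred on 1+1+2+3 = 7 ballots; C wins 7–0.
C–E: E 4–3.
C vs F: F, 6–1.
C vs H: C is ranked higher on 1+2 = 3 ballots, H on 4. H wins 4–3.
D vs E: E, 4–3.
D vs F: D is ranked higher on 1 ballot, F on 6. F wins 6–1.
D vs H: 2 to 5, H.
E vs F: 1 to 6, F.
E vs H: H, 5–2.
F–H: F 6–1.
Each alternative has at least one pairwise win (A beats E; C beats A; D beats A; E beats C; F beats A; H beats A) — no Condorcet loser.

none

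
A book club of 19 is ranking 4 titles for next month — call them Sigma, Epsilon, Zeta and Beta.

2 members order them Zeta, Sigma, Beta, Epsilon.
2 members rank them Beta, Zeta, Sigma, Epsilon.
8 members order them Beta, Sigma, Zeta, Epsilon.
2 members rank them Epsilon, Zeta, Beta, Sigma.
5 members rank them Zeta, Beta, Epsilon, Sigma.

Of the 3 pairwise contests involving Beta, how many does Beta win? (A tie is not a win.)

3

Beta against each rival (19 members):
Beta vs Sigma: Beta preferred on 2+8+2+5 = 17 ballots; Beta wins 17–2.
Beta vs Epsilon: Beta, 17–2.
Beta vs Zeta: Beta, 10–9.
Beta beats Sigma, Epsilon, Zeta — 3 pairwise wins.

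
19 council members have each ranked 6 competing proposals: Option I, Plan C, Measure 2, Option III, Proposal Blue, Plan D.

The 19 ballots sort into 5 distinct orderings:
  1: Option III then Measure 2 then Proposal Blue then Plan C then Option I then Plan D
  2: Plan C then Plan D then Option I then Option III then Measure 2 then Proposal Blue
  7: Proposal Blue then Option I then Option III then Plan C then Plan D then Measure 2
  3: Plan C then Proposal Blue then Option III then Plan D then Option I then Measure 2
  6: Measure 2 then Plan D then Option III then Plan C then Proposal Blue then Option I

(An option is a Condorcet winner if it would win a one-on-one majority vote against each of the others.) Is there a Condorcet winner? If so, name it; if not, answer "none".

none

Head-to-head results (19 council members):
Option I vs Plan C: 7 to 12, Plan C.
Option I vs Measure 2: Option I wins 12–7.
Option I vs Option III: 9 to 10, Option III.
Option I vs Proposal Blue: 2 to 17, Proposal Blue.
Option I vs Plan D: 1+7 = 8 for Option I, 11 for Plan D — Plan D by 11–8.
Plan C vs Measure 2: Plan C is ranked higher on 2+7+3 = 12 ballots, Measure 2 on 7. Plan C wins 12–7.
Plan C vs Option III: Plan C preferred on 2+3 = 5 ballots; Option III wins 14–5.
Plan C vs Proposal Blue: 11 to 8, Plan C.
Plan C vs Plan D: 1+2+7+3 = 13 for Plan C, 6 for Plan D — Plan C by 13–6.
Measure 2 vs Option III: Option III wins 13–6.
Measure 2–Proposal Blue: Proposal Blue 10–9.
Measure 2–Plan D: Plan D 12–7.
Option III vs Proposal Blue: Proposal Blue, 10–9.
Option III vs Plan D: Option III, 11–8.
Proposal Blue vs Plan D: Proposal Blue is ranked higher on 1+7+3 = 11 ballots, Plan D on 8. Proposal Blue wins 11–8.
Each option drops at least one matchup (Option I loses to Plan C; Plan C loses to Option III; Measure 2 loses to Option I; Option III loses to Proposal Blue; Proposal Blue loses to Plan C; Plan D loses to Plan C); the cycle Plan C beats Proposal Blue beats Option III beats Plan C rules out a Condorcet winner.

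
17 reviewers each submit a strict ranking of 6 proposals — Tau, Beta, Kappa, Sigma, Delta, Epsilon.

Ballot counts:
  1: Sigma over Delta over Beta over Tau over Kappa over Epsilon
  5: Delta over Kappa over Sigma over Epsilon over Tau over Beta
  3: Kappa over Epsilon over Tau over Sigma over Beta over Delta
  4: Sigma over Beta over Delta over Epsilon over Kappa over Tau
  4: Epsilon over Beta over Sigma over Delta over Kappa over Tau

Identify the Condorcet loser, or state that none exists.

Pairwise majorities:
Tau vs Beta: Beta wins 9–8.
Tau vs Kappa: Kappa, 16–1.
Tau vs Sigma: Sigma wins 14–3.
Tau–Delta: Delta 14–3.
Tau vs Epsilon: 1 for Tau, 16 for Epsilon — Epsilon by 16–1.
Beta–Kappa: Beta 9–8.
Beta–Sigma: Sigma 13–4.
Beta vs Delta: 11 to 6, Beta.
Beta vs Epsilon: Beta is ranked higher on 1+4 = 5 ballots, Epsilon on 12. Epsilon wins 12–5.
Kappa–Sigma: Sigma 9–8.
Kappa vs Delta: 3 to 14, Delta.
Kappa vs Epsilon: 1+5+3 = 9 for Kappa, 8 for Epsilon — Kappa by 9–8.
Sigma vs Delta: Sigma is ranked higher on 1+3+4+4 = 12 ballots, Delta on 5. Sigma wins 12–5.
Sigma vs Epsilon: Sigma preferred on 1+5+4 = 10 ballots; Sigma wins 10–7.
Delta vs Epsilon: Delta preferred on 1+5+4 = 10 ballots; Delta wins 10–7.
Tau is beaten in every head-to-head and is the Condorcet loser.

Tau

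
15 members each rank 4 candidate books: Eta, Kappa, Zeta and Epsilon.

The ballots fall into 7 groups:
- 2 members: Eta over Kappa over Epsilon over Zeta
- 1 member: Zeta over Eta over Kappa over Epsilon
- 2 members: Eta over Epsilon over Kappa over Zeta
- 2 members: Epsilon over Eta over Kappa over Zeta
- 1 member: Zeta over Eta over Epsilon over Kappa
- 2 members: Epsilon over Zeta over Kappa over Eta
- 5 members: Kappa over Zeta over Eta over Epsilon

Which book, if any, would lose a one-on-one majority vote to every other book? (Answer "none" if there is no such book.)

none

Pairwise majorities:
Eta vs Kappa: 2+1+2+2+1 = 8 for Eta, 7 for Kappa — Eta by 8–7.
Eta–Zeta: Zeta 9–6.
Eta vs Epsilon: Eta, 11–4.
Kappa vs Zeta: 11 to 4, Kappa.
Kappa–Epsilon: Kappa 8–7.
Zeta vs Epsilon: 7 to 8, Epsilon.
Each book has at least one pairwise win (Eta beats Kappa; Kappa beats Zeta; Zeta beats Eta; Epsilon beats Zeta) — no Condorcet loser.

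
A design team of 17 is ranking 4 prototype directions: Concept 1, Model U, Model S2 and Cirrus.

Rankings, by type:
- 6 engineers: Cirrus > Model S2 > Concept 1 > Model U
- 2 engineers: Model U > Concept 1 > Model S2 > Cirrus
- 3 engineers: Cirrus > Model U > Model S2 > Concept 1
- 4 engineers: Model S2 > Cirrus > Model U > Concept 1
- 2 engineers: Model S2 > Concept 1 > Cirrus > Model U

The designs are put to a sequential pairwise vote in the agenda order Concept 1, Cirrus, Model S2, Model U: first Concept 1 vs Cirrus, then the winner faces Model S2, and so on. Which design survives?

Round 1: Concept 1 vs Cirrus — 4–13, Cirrus advances.
Round 2: Cirrus vs Model S2 — 9–8, Cirrus advances.
Round 3: Cirrus vs Model U — 15–2, Cirrus advances.
Cirrus survives the agenda.

Cirrus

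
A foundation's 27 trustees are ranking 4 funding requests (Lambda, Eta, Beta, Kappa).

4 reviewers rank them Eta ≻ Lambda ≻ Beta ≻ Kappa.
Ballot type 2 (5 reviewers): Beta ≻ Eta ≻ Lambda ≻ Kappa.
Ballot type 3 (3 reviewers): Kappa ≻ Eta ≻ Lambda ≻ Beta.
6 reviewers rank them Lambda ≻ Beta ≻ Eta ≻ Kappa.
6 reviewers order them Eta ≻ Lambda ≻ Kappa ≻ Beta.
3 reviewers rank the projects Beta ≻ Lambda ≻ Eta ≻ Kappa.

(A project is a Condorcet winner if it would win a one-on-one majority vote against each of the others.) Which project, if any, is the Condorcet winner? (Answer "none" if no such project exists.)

Head-to-head results (27 reviewers):
Lambda vs Eta: Eta, 18–9.
Lambda vs Beta: 19 to 8, Lambda.
Lambda vs Kappa: 4+5+6+6+3 = 24 for Lambda, 3 for Kappa — Lambda by 24–3.
Eta–Beta: Beta 14–13.
Eta–Kappa: Eta 24–3.
Beta vs Kappa: 4+5+6+3 = 18 for Beta, 9 for Kappa — Beta by 18–9.
No project is unbeaten: Lambda loses to Eta; Eta loses to Beta; Beta loses to Lambda; Kappa loses to Lambda. In particular Lambda > Beta > Eta > Lambda is a majority cycle — no Condorcet winner exists.

none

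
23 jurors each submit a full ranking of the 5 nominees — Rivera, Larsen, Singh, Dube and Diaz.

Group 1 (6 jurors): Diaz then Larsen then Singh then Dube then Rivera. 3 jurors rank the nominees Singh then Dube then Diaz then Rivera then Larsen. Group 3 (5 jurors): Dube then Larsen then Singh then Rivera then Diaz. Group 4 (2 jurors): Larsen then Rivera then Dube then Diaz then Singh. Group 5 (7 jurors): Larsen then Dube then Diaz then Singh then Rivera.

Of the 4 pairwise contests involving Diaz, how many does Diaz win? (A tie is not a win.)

Diaz against each rival (23 jurors):
Diaz vs Rivera: 16 to 7, Diaz.
Diaz vs Larsen: Diaz is ranked higher on 6+3 = 9 ballots, Larsen on 14. Larsen wins 14–9.
Diaz vs Singh: Diaz wins 15–8.
Diaz vs Dube: 6 to 17, Dube.
Diaz beats Rivera, Singh; loses to Larsen, Dube — 2 pairwise wins.

2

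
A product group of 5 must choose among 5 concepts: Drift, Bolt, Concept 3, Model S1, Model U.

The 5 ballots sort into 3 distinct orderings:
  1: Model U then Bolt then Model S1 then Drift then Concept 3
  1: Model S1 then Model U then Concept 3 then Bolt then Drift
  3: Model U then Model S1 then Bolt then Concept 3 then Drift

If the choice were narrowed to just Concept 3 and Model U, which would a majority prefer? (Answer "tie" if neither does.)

No ballot ranks Concept 3 above Model U: 0.
Ballots ranking Model U above Concept 3: 5 − 0 = 5.
Model U wins the head-to-head 5–0.

Model U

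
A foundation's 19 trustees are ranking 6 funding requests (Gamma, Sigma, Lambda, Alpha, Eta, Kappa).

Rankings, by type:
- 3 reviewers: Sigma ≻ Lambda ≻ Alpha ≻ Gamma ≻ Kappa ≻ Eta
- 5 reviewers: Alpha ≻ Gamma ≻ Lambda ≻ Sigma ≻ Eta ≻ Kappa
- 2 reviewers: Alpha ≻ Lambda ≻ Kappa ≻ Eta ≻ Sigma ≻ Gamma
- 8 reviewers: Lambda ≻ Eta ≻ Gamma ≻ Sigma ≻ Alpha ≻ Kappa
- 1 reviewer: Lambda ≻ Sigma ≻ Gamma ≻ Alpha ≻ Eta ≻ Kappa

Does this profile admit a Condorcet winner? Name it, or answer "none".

Check each pair by majority over 19 ballots:
Gamma vs Sigma: 5+8 = 13 for Gamma, 6 for Sigma — Gamma by 13–6.
Gamma vs Lambda: 5 for Gamma, 14 for Lambda — Lambda by 14–5.
Gamma vs Alpha: 8+1 = 9 for Gamma, 10 for Alpha — Alpha by 10–9.
Gamma vs Eta: 3+5+1 = 9 for Gamma, 10 for Eta — Eta by 10–9.
Gamma vs Kappa: 3+5+8+1 = 17 for Gamma, 2 for Kappa — Gamma by 17–2.
Sigma vs Lambda: 3 for Sigma, 16 for Lambda — Lambda by 16–3.
Sigma vs Alpha: 12 to 7, Sigma.
Sigma vs Eta: 3+5+1 = 9 for Sigma, 10 for Eta — Eta by 10–9.
Sigma vs Kappa: 3+5+8+1 = 17 for Sigma, 2 for Kappa — Sigma by 17–2.
Lambda vs Alpha: 3+8+1 = 12 for Lambda, 7 for Alpha — Lambda by 12–7.
Lambda vs Eta: 19 to 0, Lambda.
Lambda vs Kappa: Lambda preferred on 3+5+2+8+1 = 19 ballots; Lambda wins 19–0.
Alpha vs Eta: 11 to 8, Alpha.
Alpha vs Kappa: 3+5+2+8+1 = 19 for Alpha, 0 for Kappa — Alpha by 19–0.
Eta vs Kappa: Eta preferred on 5+8+1 = 14 ballots; Eta wins 14–5.
Lambda wins every pairwise contest, so Lambda is the Condorcet winner.

Lambda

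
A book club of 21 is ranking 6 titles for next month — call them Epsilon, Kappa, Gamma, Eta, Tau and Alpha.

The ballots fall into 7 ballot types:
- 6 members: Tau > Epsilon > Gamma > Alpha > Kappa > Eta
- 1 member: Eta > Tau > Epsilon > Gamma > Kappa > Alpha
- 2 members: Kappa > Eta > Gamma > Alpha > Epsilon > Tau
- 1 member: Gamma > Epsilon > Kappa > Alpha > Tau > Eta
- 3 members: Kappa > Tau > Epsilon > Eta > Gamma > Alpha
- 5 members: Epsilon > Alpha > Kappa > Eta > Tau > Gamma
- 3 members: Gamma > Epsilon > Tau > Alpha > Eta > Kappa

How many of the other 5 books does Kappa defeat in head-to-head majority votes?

2

Kappa against each rival (21 members):
Kappa vs Epsilon: Epsilon wins 16–5.
Kappa vs Gamma: 10 to 11, Gamma.
Kappa vs Eta: Kappa is ranked higher on 6+2+1+3+5 = 17 ballots, Eta on 4. Kappa wins 17–4.
Kappa vs Tau: Kappa is ranked higher on 2+1+3+5 = 11 ballots, Tau on 10. Kappa wins 11–10.
Kappa vs Alpha: Alpha wins 14–7.
Kappa beats Eta, Tau; loses to Epsilon, Gamma, Alpha — 2 pairwise wins.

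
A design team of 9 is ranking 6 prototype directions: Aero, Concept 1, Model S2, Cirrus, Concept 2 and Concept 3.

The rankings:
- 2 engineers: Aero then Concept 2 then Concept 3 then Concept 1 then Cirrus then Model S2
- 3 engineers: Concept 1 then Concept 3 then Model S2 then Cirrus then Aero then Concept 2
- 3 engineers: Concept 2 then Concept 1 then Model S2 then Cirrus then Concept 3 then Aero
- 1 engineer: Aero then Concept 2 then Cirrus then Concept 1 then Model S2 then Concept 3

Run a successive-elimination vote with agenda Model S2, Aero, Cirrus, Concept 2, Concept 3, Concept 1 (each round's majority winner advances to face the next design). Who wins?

Concept 2

Round 1: Model S2 vs Aero — 6–3, Model S2 advances.
Round 2: Model S2 vs Cirrus — 6–3, Model S2 advances.
Round 3: Model S2 vs Concept 2 — 3–6, Concept 2 advances.
Round 4: Concept 2 vs Concept 3 — 6–3, Concept 2 advances.
Round 5: Concept 2 vs Concept 1 — 6–3, Concept 2 advances.
The agenda winner is Concept 2.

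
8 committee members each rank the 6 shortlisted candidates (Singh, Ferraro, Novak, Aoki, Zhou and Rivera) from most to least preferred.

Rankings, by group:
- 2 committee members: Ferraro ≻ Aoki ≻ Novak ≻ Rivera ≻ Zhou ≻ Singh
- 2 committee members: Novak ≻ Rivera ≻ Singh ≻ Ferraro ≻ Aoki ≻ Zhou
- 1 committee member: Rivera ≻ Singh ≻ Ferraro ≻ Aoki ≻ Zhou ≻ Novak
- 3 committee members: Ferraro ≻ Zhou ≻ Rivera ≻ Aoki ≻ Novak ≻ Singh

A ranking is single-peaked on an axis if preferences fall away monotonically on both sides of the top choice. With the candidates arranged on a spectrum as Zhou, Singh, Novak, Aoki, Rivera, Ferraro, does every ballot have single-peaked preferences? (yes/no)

Axis positions: Zhou=1, Singh=2, Novak=3, Aoki=4, Rivera=5, Ferraro=6.
Group 1: ranking walks positions 6-4-3-5-1-2; Aoki is ranked above Rivera even though Rivera lies between Aoki and the peak Ferraro on the axis — preferences dip and rise again. Not single-peaked.
Group 2: ranking walks positions 3-5-2-6-4-1; Rivera is ranked above Aoki even though Aoki lies between Rivera and the peak Novak on the axis — preferences dip and rise again. Not single-peaked.
Group 3: ranking walks positions 5-2-6-4-1-3; Singh is ranked above Aoki even though Aoki lies between Singh and the peak Rivera on the axis — preferences dip and rise again. Not single-peaked.
Group 4: ranking walks positions 6-1-5-4-3-2; Zhou is ranked above Rivera even though Rivera lies between Zhou and the peak Ferraro on the axis — preferences dip and rise again. Not single-peaked.
Group 1 violates single-peakedness, so the profile is not single-peaked on this axis.

no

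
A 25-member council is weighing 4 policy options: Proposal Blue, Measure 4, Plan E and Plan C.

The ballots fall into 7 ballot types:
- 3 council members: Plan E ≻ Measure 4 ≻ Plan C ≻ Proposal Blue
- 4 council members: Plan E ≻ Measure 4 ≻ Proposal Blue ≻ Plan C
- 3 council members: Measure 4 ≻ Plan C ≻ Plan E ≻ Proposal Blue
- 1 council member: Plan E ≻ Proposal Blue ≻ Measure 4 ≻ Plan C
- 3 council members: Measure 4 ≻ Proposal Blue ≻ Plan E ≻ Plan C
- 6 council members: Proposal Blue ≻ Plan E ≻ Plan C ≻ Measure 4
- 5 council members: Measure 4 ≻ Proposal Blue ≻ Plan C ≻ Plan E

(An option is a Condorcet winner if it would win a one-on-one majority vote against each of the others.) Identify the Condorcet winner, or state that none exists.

Check each pair by majority over 25 ballots:
Proposal Blue vs Measure 4: Proposal Blue is ranked higher on 1+6 = 7 ballots, Measure 4 on 18. Measure 4 wins 18–7.
Proposal Blue vs Plan E: 14 to 11, Proposal Blue.
Proposal Blue vs Plan C: 19 to 6, Proposal Blue.
Measure 4 vs Plan E: Measure 4 is ranked higher on 3+3+5 = 11 ballots, Plan E on 14. Plan E wins 14–11.
Measure 4 vs Plan C: Measure 4, 19–6.
Plan E vs Plan C: Plan E is ranked higher on 3+4+1+3+6 = 17 ballots, Plan C on 8. Plan E wins 17–8.
Each option drops at least one matchup (Proposal Blue loses to Measure 4; Measure 4 loses to Plan E; Plan E loses to Proposal Blue; Plan C loses to Proposal Blue); the cycle Proposal Blue → Plan E → Measure 4 → Proposal Blue rules out a Condorcet winner.

none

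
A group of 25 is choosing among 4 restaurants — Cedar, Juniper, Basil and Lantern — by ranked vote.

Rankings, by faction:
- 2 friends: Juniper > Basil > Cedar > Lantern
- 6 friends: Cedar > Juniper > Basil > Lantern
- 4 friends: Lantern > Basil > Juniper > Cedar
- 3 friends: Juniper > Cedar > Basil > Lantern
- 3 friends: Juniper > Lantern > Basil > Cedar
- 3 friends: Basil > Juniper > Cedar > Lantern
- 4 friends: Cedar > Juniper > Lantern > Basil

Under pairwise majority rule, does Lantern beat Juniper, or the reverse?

Ballots ranking Lantern above Juniper: 4.
Ballots ranking Juniper above Lantern: 25 − 4 = 21.
Juniper wins the head-to-head 21–4.

Juniper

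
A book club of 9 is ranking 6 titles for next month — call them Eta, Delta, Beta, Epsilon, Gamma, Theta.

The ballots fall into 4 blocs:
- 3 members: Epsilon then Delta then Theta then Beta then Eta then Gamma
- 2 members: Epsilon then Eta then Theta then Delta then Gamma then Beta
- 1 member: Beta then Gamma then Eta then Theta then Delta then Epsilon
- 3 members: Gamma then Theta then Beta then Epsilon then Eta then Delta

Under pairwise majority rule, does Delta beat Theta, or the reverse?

Theta

Ballots ranking Delta above Theta: 3.
Ballots ranking Theta above Delta: 9 − 3 = 6.
Theta wins the head-to-head 6–3.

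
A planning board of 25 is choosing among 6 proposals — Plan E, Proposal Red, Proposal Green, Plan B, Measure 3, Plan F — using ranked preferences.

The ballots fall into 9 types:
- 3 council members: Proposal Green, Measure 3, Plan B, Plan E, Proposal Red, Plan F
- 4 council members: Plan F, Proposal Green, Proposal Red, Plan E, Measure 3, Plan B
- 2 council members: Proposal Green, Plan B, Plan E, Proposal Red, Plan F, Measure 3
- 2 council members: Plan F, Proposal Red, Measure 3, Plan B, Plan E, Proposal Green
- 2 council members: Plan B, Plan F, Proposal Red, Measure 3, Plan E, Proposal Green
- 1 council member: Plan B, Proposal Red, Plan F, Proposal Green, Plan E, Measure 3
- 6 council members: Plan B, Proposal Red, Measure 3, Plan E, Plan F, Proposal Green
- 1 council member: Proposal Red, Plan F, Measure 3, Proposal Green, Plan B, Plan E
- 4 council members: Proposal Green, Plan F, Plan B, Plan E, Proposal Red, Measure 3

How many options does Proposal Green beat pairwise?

4

Proposal Green against each rival (25 council members):
Proposal Green–Plan E: Proposal Green 15–10.
Proposal Green–Proposal Red: Proposal Green 13–12.
Proposal Green vs Plan B: Proposal Green is ranked higher on 3+4+2+1+4 = 14 ballots, Plan B on 11. Proposal Green wins 14–11.
Proposal Green vs Measure 3: Proposal Green is ranked higher on 3+4+2+1+4 = 14 ballots, Measure 3 on 11. Proposal Green wins 14–11.
Proposal Green vs Plan F: Plan F wins 16–9.
Proposal Green beats Plan E, Proposal Red, Plan B, Measure 3; loses to Plan F — 4 pairwise wins.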